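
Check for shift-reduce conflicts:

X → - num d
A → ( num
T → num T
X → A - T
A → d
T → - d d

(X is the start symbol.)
A shift-reduce conflict occurs when an LR(0) state has both:
  - a complete (reduce) item [A → α .] (dot at the end), and
  - a shift item [B → β . c γ] (dot before a terminal).

Augment with X' → X and build the canonical LR(0) collection (I0 = CLOSURE({[X' → . X]}), then GOTO on every symbol after a dot until no new states appear). It has 16 states:
  I0: { [A → . ( num], [A → . d], [X → . - num d], [X → . A - T], [X' → . X] }  — shift
  I1: { [A → ( . num] }  — shift
  I2: { [X → - . num d] }  — shift
  I3: { [X → A . - T] }  — shift
  I4: { [X' → X .] }  — accept
  I5: { [A → d .] }  — reduce
  I6: { [T → . - d d], [T → . num T], [X → A - . T] }  — shift
  I7: { [T → - . d d] }  — shift
  I8: { [X → A - T .] }  — reduce
  I9: { [T → . - d d], [T → . num T], [T → num . T] }  — shift
  I10: { [T → num T .] }  — reduce
  I11: { [T → - d . d] }  — shift
  I12: { [T → - d d .] }  — reduce
  I13: { [X → - num . d] }  — shift
  I14: { [X → - num d .] }  — reduce
  I15: { [A → ( num .] }  — reduce

No state contains both a complete item and a shift item.

Answer: No shift-reduce conflicts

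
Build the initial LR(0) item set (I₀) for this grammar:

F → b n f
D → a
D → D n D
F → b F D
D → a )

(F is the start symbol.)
{ [F → . b F D], [F → . b n f], [F' → . F] }

First, augment the grammar with F' → F
I₀ = CLOSURE({ [F' → . F] }):
  [F' → . F] has the dot before F: add [F → . b n f], [F → . b F D]
No further items can be added.

I₀ = { [F → . b F D], [F → . b n f], [F' → . F] }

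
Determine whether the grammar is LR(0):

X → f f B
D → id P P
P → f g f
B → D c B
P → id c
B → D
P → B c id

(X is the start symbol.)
No. Shift-reduce conflict between [B → D .] and [B → D . c B]

A grammar is LR(0) if no state in the canonical LR(0) collection has:
  - both a shift item (dot before a terminal) and a complete item (shift-reduce conflict), or
  - two or more complete items (reduce-reduce conflict; the accept item [X' → X .] counts as a complete item here).

Augment with X' → X and build the canonical LR(0) collection (I0 = CLOSURE({[X' → . X]}), then GOTO on every symbol after a dot until no new states appear). It has 19 states:
  I0: { [X → . f f B], [X' → . X] }  — shift
  I1: { [X' → X .] }  — accept
  I2: { [X → f . f B] }  — shift
  I3: { [B → . D c B], [B → . D], [D → . id P P], [X → f f . B] }  — shift
  I4: { [X → f f B .] }  — reduce
  I5: { [B → D . c B], [B → D .] }  — shift, reduce
  I6: { [B → . D c B], [B → . D], [D → . id P P], [D → id . P P], [P → . B c id], [P → . f g f], [P → . id c] }  — shift
  I7: { [P → B . c id] }  — shift
  I8: { [B → . D c B], [B → . D], [D → . id P P], [D → id P . P], [P → . B c id], [P → . f g f], [P → . id c] }  — shift
  I9: { [P → f . g f] }  — shift
  I10: { [B → . D c B], [B → . D], [D → . id P P], [D → id . P P], [P → . B c id], [P → . f g f], [P → . id c], [P → id . c] }  — shift
  I11: { [P → id c .] }  — reduce
  I12: { [P → f g . f] }  — shift
  I13: { [P → f g f .] }  — reduce
  I14: { [D → id P P .] }  — reduce
  I15: { [P → B c . id] }  — shift
  I16: { [P → B c id .] }  — reduce
  I17: { [B → . D c B], [B → . D], [B → D c . B], [D → . id P P] }  — shift
  I18: { [B → D c B .] }  — reduce

Conflict in state I5:
  Shift-reduce conflict between [B → D .] and [B → D . c B]
So the grammar is NOT LR(0).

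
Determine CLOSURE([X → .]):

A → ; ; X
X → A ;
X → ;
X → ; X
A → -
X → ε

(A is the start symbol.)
To compute CLOSURE, for each item [A → α.Bβ] where B is a non-terminal, add [B → .γ] for all productions B → γ; repeat for the newly added items until nothing changes.

Start with: [X → .]
The dot is at the end, so nothing is added.

CLOSURE = { [X → .] }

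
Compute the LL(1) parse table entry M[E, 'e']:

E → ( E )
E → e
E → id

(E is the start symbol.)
To find M[E, 'e'], we find productions for E where 'e' is in the predict set (PREDICT(N → α) = (FIRST(α) \ {ε}) ∪ (FOLLOW(N) if α ⇒* ε)).

E → ( E ): PREDICT = { '(' }
E → e: PREDICT = { 'e' }
  'e' is in predict set, so this production goes in M[E, 'e']
E → id: PREDICT = { 'id' }

M[E, 'e'] = E → e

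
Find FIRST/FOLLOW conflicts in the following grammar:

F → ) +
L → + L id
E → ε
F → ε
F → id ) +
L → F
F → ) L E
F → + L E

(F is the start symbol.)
Yes. F → id ')' '+' with FOLLOW(F) on { 'id' }

Nullable non-terminals: E, F, L.
FIRST sets used below: FIRST(F) = { ')', '+', 'id', ε }
E has a nullable alternative but only one production, so nothing to check.

F: nullable alternative(s) F → ε; FOLLOW(F) = { $, 'id' }
  F → ) +: FIRST \ {ε} = { ')' } — disjoint from FOLLOW(F)
  F → ε: FIRST \ {ε} = { } — this is the only nullable alternative, skip
  F → id ) +: FIRST \ {ε} = { 'id' } — overlaps FOLLOW(F) on { 'id' }: CONFLICT
  F → ) L E: FIRST \ {ε} = { ')' } — disjoint from FOLLOW(F)
  F → + L E: FIRST \ {ε} = { '+' } — disjoint from FOLLOW(F)

L: nullable alternative(s) L → F; FOLLOW(L) = { $, 'id' }
  L → + L id: FIRST \ {ε} = { '+' } — disjoint from FOLLOW(L)
  L → F: FIRST \ {ε} = { ')', '+', 'id' } — this is the only nullable alternative, skip

So the grammar has 1 FIRST/FOLLOW conflict (marked CONFLICT above).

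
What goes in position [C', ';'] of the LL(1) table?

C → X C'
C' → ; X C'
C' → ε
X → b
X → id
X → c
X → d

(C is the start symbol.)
To find M[C', ';'], we find productions for C' where ';' is in the predict set (PREDICT(N → α) = (FIRST(α) \ {ε}) ∪ (FOLLOW(N) if α ⇒* ε)).

Relevant sets:
  FOLLOW(C') = { $ }

C' → ; X C': PREDICT = { ';' }
  ';' is in predict set, so this production goes in M[C', ';']
C' → ε: PREDICT = { $ }

M[C', ';'] = C' → ; X C'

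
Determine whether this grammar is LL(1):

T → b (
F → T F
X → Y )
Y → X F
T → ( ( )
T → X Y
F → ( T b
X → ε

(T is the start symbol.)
No. Predict set conflict for T: { 'b' }

Relevant sets:
  FIRST(X) = { '(', 'b', ε }
  FIRST(Y) = { '(', 'b' }
  FIRST(T) = { '(', 'b' }
  FOLLOW(X) = { '(', 'b' }

For T:
  PREDICT(T → b '(') = { 'b' }
  PREDICT(T → '(' '(' ')') = { '(' }
  PREDICT(T → X Y) = { '(', 'b' }
For F:
  PREDICT(F → T F) = { '(', 'b' }
  PREDICT(F → '(' T b) = { '(' }
For X:
  PREDICT(X → Y ')') = { '(', 'b' }
  PREDICT(X → ε) = { '(', 'b' }
Y has a single production, so nothing to check there.

Conflict found: Predict set conflict for T: { 'b' }
The grammar is NOT LL(1).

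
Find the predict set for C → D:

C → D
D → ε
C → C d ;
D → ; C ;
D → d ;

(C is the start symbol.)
PREDICT(C → D) = (FIRST(RHS) \ {ε}) ∪ (FOLLOW(C) if ε ∈ FIRST(RHS), i.e. RHS ⇒* ε)
FIRST(D) = { ';', 'd', ε }
FIRST(D) = { ';', 'd', ε }
ε ∈ FIRST(D) (the right-hand side is nullable), so add FOLLOW(C) = { $, ';', 'd' }
PREDICT(C → D) = { $, ';', 'd' }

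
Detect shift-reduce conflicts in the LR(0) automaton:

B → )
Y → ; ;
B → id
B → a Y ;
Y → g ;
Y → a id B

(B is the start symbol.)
A shift-reduce conflict occurs when an LR(0) state has both:
  - a complete (reduce) item [A → α .] (dot at the end), and
  - a shift item [B → β . c γ] (dot before a terminal).

Augment with B' → B and build the canonical LR(0) collection (I0 = CLOSURE({[B' → . B]}), then GOTO on every symbol after a dot until no new states appear). It has 14 states:
  I0: { [B → . )], [B → . a Y ;], [B → . id], [B' → . B] }  — shift
  I1: { [B → ) .] }  — reduce
  I2: { [B' → B .] }  — accept
  I3: { [B → a . Y ;], [Y → . ; ;], [Y → . a id B], [Y → . g ;] }  — shift
  I4: { [B → id .] }  — reduce
  I5: { [Y → ; . ;] }  — shift
  I6: { [B → a Y . ;] }  — shift
  I7: { [Y → a . id B] }  — shift
  I8: { [Y → g . ;] }  — shift
  I9: { [Y → g ; .] }  — reduce
  I10: { [B → . )], [B → . a Y ;], [B → . id], [Y → a id . B] }  — shift
  I11: { [Y → a id B .] }  — reduce
  I12: { [B → a Y ; .] }  — reduce
  I13: { [Y → ; ; .] }  — reduce

No state contains both a complete item and a shift item.

Answer: No shift-reduce conflicts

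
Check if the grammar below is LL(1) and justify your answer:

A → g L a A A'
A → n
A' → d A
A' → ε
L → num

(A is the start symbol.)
No. Predict set conflict for A': { 'd' }

A grammar is LL(1) if for each non-terminal N with multiple productions, the predict sets of those productions are pairwise disjoint, where PREDICT(N → α) = (FIRST(α) \ {ε}) ∪ (FOLLOW(N) if α ⇒* ε).

Relevant sets:
  FOLLOW(A') = { $, 'd' }

For A:
  PREDICT(A → g L a A A') = { 'g' }
  PREDICT(A → n) = { 'n' }
For A':
  PREDICT(A' → d A) = { 'd' }
  PREDICT(A' → ε) = { $, 'd' }
L has a single production, so nothing to check there.

Conflict found: Predict set conflict for A': { 'd' }
The grammar is NOT LL(1).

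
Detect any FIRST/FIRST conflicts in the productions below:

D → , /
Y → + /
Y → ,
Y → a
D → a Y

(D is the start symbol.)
A FIRST/FIRST conflict occurs when two productions N → α and N → β for the same non-terminal have FIRST(α) ∩ FIRST(β) ≠ ∅ (with ε ∈ FIRST of a nullable right-hand side, so two nullable alternatives also conflict).

Productions for D:
  D → , /: FIRST = { ',' }
  D → a Y: FIRST = { 'a' }
Productions for Y:
  Y → + /: FIRST = { '+' }
  Y → ,: FIRST = { ',' }
  Y → a: FIRST = { 'a' }

All alternatives of each non-terminal have pairwise disjoint FIRST sets.

Answer: No FIRST/FIRST conflicts.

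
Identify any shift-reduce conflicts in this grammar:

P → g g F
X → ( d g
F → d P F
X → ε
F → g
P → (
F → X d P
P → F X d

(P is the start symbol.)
A shift-reduce conflict occurs when an LR(0) state has both:
  - a complete (reduce) item [A → α .] (dot at the end), and
  - a shift item [B → β . c γ] (dot before a terminal).

Augment with P' → P and build the canonical LR(0) collection (I0 = CLOSURE({[P' → . P]}), then GOTO on every symbol after a dot until no new states appear). It has 19 states:
  I0: { [F → . X d P], [F → . d P F], [F → . g], [P → . (], [P → . F X d], [P → . g g F], [P' → . P], [X → . ( d g], [X → .] }  — shift, reduce
  I1: { [P → ( .], [X → ( . d g] }  — shift, reduce
  I2: { [P → F . X d], [X → . ( d g], [X → .] }  — shift, reduce
  I3: { [P' → P .] }  — accept
  I4: { [F → X . d P] }  — shift
  I5: { [F → . X d P], [F → . d P F], [F → . g], [F → d . P F], [P → . (], [P → . F X d], [P → . g g F], [X → . ( d g], [X → .] }  — shift, reduce
  I6: { [F → g .], [P → g . g F] }  — shift, reduce
  I7: { [F → . X d P], [F → . d P F], [F → . g], [P → g g . F], [X → . ( d g], [X → .] }  — shift, reduce
  I8: { [X → ( . d g] }  — shift
  I9: { [P → g g F .] }  — reduce
  I10: { [F → g .] }  — reduce
  I11: { [X → ( d . g] }  — shift
  I12: { [X → ( d g .] }  — reduce
  I13: { [F → . X d P], [F → . d P F], [F → . g], [F → d P . F], [X → . ( d g], [X → .] }  — shift, reduce
  I14: { [F → d P F .] }  — reduce
  I15: { [F → . X d P], [F → . d P F], [F → . g], [F → X d . P], [P → . (], [P → . F X d], [P → . g g F], [X → . ( d g], [X → .] }  — shift, reduce
  I16: { [F → X d P .] }  — reduce
  I17: { [P → F X . d] }  — shift
  I18: { [P → F X d .] }  — reduce

I0 contains reduce item [X → .] and shift items [F → . d P F], [F → . g], [P → . (], [P → . g g F], [X → . ( d g] — shift-reduce conflict.
I1 contains reduce item [P → ( .] and shift item [X → ( . d g] — shift-reduce conflict.
I2 contains reduce item [X → .] and shift item [X → . ( d g] — shift-reduce conflict.
I5 contains reduce item [X → .] and shift items [F → . d P F], [F → . g], [P → . (], [P → . g g F], [X → . ( d g] — shift-reduce conflict.
I6 contains reduce item [F → g .] and shift item [P → g . g F] — shift-reduce conflict.
I7 contains reduce item [X → .] and shift items [F → . d P F], [F → . g], [X → . ( d g] — shift-reduce conflict.
I13 contains reduce item [X → .] and shift items [F → . d P F], [F → . g], [X → . ( d g] — shift-reduce conflict.
I15 contains reduce item [X → .] and shift items [F → . d P F], [F → . g], [P → . (], [P → . g g F], [X → . ( d g] — shift-reduce conflict.

Answer: Yes — I0: [X → .] vs [F → . d P F]; I1: [P → ( .] vs [X → ( . d g]; I2: [X → .] vs [X → . ( d g]; I5: [X → .] vs [F → . d P F]; I6: [F → g .] vs [P → g . g F]; I7: [X → .] vs [F → . d P F]; I13: [X → .] vs [F → . d P F]; I15: [X → .] vs [F → . d P F]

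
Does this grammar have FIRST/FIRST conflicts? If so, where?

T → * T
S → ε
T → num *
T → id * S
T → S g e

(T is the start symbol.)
No FIRST/FIRST conflicts.

A FIRST/FIRST conflict occurs when two productions N → α and N → β for the same non-terminal have FIRST(α) ∩ FIRST(β) ≠ ∅ (with ε ∈ FIRST of a nullable right-hand side, so two nullable alternatives also conflict).

FIRST sets of the non-terminals at (or reachable through a nullable prefix from) the front of some alternative:
  FIRST(S) = { ε }

Productions for T:
  T → * T: FIRST = { '*' }
  T → num *: FIRST = { 'num' }
  T → id * S: FIRST = { 'id' }
  T → S g e: FIRST = { 'g' }
S has only one production, so no FIRST/FIRST conflict is possible there.

All alternatives of each non-terminal have pairwise disjoint FIRST sets.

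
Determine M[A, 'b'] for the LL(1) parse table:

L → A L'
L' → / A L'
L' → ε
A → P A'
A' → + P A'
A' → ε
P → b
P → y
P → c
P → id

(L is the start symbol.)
A → P A'

To find M[A, 'b'], we find productions for A where 'b' is in the predict set (PREDICT(N → α) = (FIRST(α) \ {ε}) ∪ (FOLLOW(N) if α ⇒* ε)).

Relevant sets:
  FIRST(P) = { 'b', 'c', 'id', 'y' }

A → P A': PREDICT = { 'b', 'c', 'id', 'y' }
  'b' is in predict set, so this production goes in M[A, 'b']

M[A, 'b'] = A → P A'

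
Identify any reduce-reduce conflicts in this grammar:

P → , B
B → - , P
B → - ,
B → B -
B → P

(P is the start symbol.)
A reduce-reduce conflict occurs when an LR(0) state has two complete items [A → α .] and [B → β .] — both call for a reduction, and with no lookahead the parser cannot choose between them.

Augment with P' → P and build the canonical LR(0) collection (I0 = CLOSURE({[P' → . P]}), then GOTO on every symbol after a dot until no new states appear). It has 9 states:
  I0: { [P → . , B], [P' → . P] }  — shift
  I1: { [B → . - , P], [B → . - ,], [B → . B -], [B → . P], [P → , . B], [P → . , B] }  — shift
  I2: { [P' → P .] }  — accept
  I3: { [B → - . , P], [B → - . ,] }  — shift
  I4: { [B → B . -], [P → , B .] }  — shift, reduce
  I5: { [B → P .] }  — reduce
  I6: { [B → B - .] }  — reduce
  I7: { [B → - , . P], [B → - , .], [P → . , B] }  — shift, reduce
  I8: { [B → - , P .] }  — reduce

No state contains more than one complete item.

Answer: No reduce-reduce conflicts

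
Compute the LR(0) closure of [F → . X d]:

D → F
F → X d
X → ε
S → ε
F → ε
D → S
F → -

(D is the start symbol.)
To compute CLOSURE, for each item [A → α.Bβ] where B is a non-terminal, add [B → .γ] for all productions B → γ; repeat for the newly added items until nothing changes.

Start with: [F → . X d]
  [F → . X d] has the dot before X: add [X → .]
No further items can be added.

CLOSURE = { [F → . X d], [X → .] }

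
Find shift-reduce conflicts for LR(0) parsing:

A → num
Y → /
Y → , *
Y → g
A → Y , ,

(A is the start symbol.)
No shift-reduce conflicts

Augment with A' → A and build the canonical LR(0) collection (I0 = CLOSURE({[A' → . A]}), then GOTO on every symbol after a dot until no new states appear). It has 10 states:
  I0: { [A → . Y , ,], [A → . num], [A' → . A], [Y → . , *], [Y → . /], [Y → . g] }  — shift
  I1: { [Y → , . *] }  — shift
  I2: { [Y → / .] }  — reduce
  I3: { [A' → A .] }  — accept
  I4: { [A → Y . , ,] }  — shift
  I5: { [Y → g .] }  — reduce
  I6: { [A → num .] }  — reduce
  I7: { [A → Y , . ,] }  — shift
  I8: { [A → Y , , .] }  — reduce
  I9: { [Y → , * .] }  — reduce

No state contains both a complete item and a shift item.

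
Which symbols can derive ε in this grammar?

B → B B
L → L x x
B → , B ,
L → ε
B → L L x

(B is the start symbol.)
A non-terminal is nullable if it can derive ε (the empty string): either it has an ε-production, or it has a production whose right-hand side consists entirely of nullable non-terminals.

ε-productions: L → ε
So L is immediately nullable.
No further non-terminal can be added: every production for the remaining non-terminals contains a terminal or a non-nullable non-terminal.
Nullable = { 'L' }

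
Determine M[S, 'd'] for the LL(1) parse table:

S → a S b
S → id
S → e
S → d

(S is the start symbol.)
To find M[S, 'd'], we find productions for S where 'd' is in the predict set (PREDICT(N → α) = (FIRST(α) \ {ε}) ∪ (FOLLOW(N) if α ⇒* ε)).

S → a S b: PREDICT = { 'a' }
S → id: PREDICT = { 'id' }
S → e: PREDICT = { 'e' }
S → d: PREDICT = { 'd' }
  'd' is in predict set, so this production goes in M[S, 'd']

M[S, 'd'] = S → d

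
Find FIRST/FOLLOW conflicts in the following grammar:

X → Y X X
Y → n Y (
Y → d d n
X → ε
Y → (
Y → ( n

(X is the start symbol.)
A FIRST/FOLLOW conflict occurs when a non-terminal N has a nullable alternative N → β (β ⇒* ε) and another alternative N → α with FIRST(α) ∩ FOLLOW(N) ≠ ∅: on such a lookahead the parser cannot decide between expanding α and letting N vanish via β.

Nullable non-terminals: X.
FIRST sets used below: FIRST(Y) = { '(', 'd', 'n' }

X: nullable alternative(s) X → ε; FOLLOW(X) = { $, '(', 'd', 'n' }
  X → Y X X: FIRST \ {ε} = { '(', 'd', 'n' } — overlaps FOLLOW(X) on { '(', 'd', 'n' }: CONFLICT
  X → ε: FIRST \ {ε} = { } — this is the only nullable alternative, skip

Y has no nullable alternative, so no FIRST/FOLLOW check is needed there.

So the grammar has 1 FIRST/FOLLOW conflict (marked CONFLICT above).

Answer: Yes. X → Y X X with FOLLOW(X) on { '(', 'd', 'n' }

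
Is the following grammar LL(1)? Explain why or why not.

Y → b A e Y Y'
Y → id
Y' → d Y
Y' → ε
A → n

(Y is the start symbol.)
A grammar is LL(1) if for each non-terminal N with multiple productions, the predict sets of those productions are pairwise disjoint, where PREDICT(N → α) = (FIRST(α) \ {ε}) ∪ (FOLLOW(N) if α ⇒* ε).

Relevant sets:
  FOLLOW(Y') = { $, 'd' }

For Y:
  PREDICT(Y → b A e Y Y') = { 'b' }
  PREDICT(Y → id) = { 'id' }
For Y':
  PREDICT(Y' → d Y) = { 'd' }
  PREDICT(Y' → ε) = { $, 'd' }
A has a single production, so nothing to check there.

Conflict found: Predict set conflict for Y': { 'd' }
The grammar is NOT LL(1).

Answer: No. Predict set conflict for Y': { 'd' }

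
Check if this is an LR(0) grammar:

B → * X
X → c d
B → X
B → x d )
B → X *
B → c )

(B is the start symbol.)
No. Shift-reduce conflict between [B → X .] and [B → X . *]

Augment with B' → B and build the canonical LR(0) collection (I0 = CLOSURE({[B' → . B]}), then GOTO on every symbol after a dot until no new states appear). It has 13 states:
  I0: { [B → . * X], [B → . X *], [B → . X], [B → . c )], [B → . x d )], [B' → . B], [X → . c d] }  — shift
  I1: { [B → * . X], [X → . c d] }  — shift
  I2: { [B' → B .] }  — accept
  I3: { [B → X . *], [B → X .] }  — shift, reduce
  I4: { [B → c . )], [X → c . d] }  — shift
  I5: { [B → x . d )] }  — shift
  I6: { [B → x d . )] }  — shift
  I7: { [B → x d ) .] }  — reduce
  I8: { [B → c ) .] }  — reduce
  I9: { [X → c d .] }  — reduce
  I10: { [B → X * .] }  — reduce
  I11: { [B → * X .] }  — reduce
  I12: { [X → c . d] }  — shift

Conflict in state I3:
  Shift-reduce conflict between [B → X .] and [B → X . *]
So the grammar is NOT LR(0).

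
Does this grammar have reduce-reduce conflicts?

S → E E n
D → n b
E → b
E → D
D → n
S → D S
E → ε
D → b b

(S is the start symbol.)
A reduce-reduce conflict occurs when an LR(0) state has two complete items [A → α .] and [B → β .] — both call for a reduction, and with no lookahead the parser cannot choose between them.

Augment with S' → S and build the canonical LR(0) collection (I0 = CLOSURE({[S' → . S]}), then GOTO on every symbol after a dot until no new states appear). It has 12 states:
  I0: { [D → . b b], [D → . n b], [D → . n], [E → . D], [E → . b], [E → .], [S → . D S], [S → . E E n], [S' → . S] }  — shift, reduce
  I1: { [D → . b b], [D → . n b], [D → . n], [E → . D], [E → . b], [E → .], [E → D .], [S → . D S], [S → . E E n], [S → D . S] }  — shift, 2 reduces
  I2: { [D → . b b], [D → . n b], [D → . n], [E → . D], [E → . b], [E → .], [S → E . E n] }  — shift, reduce
  I3: { [S' → S .] }  — accept
  I4: { [D → b . b], [E → b .] }  — shift, reduce
  I5: { [D → n . b], [D → n .] }  — shift, reduce
  I6: { [D → n b .] }  — reduce
  I7: { [D → b b .] }  — reduce
  I8: { [E → D .] }  — reduce
  I9: { [S → E E . n] }  — shift
  I10: { [S → E E n .] }  — reduce
  I11: { [S → D S .] }  — reduce

I1 contains complete items [E → .], [E → D .] — reduce-reduce conflict.

Answer: Yes — I1: [E → .] vs [E → D .]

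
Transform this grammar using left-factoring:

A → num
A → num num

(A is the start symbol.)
A → num A'
A' → ε
A' → num

Left-factoring transforms A → αβ₁ | αβ₂ into A → αA' and A' → β₁ | β₂
(α is the longest common prefix among the alternatives). Repeat until
no nonterminal has two alternatives with a common prefix.

Round 1: A has alternatives sharing prefix 'num'. Introduce A': A → num A'
  Add: A' → ε
  Add: A' → num

No remaining common prefixes — done.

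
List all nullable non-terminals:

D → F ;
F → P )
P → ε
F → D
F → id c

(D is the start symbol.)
ε-productions: P → ε
So P is immediately nullable.
No further non-terminal can be added: every production for the remaining non-terminals contains a terminal or a non-nullable non-terminal.
Nullable = { 'P' }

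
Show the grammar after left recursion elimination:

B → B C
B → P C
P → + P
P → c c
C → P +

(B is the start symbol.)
B is directly left-recursive. The standard transformation for
  A → A α₁ | ... | A α_m | β₁ | ... | β_n
is
  A  → β₁ A' | ... | β_n A'
  A' → α₁ A' | ... | α_m A' | ε

B → P C becomes B → P C B'
B → B C becomes B' → C B'
Add B' → ε

Productions for other non-terminals are unchanged:
  P → + P
  P → c c
  C → P +

Resulting grammar:
B → P C B'
B' → C B'
B' → ε
P → + P
P → c c
C → P +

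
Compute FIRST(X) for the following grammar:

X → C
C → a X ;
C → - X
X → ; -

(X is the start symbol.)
FIRST sets of the other non-terminals involved (by the same procedure, iterated to a fixed point):
  FIRST(C) = { '-', 'a' }

From X → C:
  - C is a non-terminal: add FIRST(C) \ {ε} = { '-', 'a' }
    C is not nullable, so stop
From X → ; -:
  - ';' is a terminal: add ';' and stop

Collecting: FIRST(X) = { '-', ';', 'a' }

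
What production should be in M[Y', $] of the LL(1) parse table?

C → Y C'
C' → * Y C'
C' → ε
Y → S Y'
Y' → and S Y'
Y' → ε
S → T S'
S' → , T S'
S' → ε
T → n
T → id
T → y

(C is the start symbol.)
Y' → ε

To find M[Y', $], we find productions for Y' where $ is in the predict set (PREDICT(N → α) = (FIRST(α) \ {ε}) ∪ (FOLLOW(N) if α ⇒* ε)).

Relevant sets:
  FOLLOW(Y') = { $, '*' }

Y' → and S Y': PREDICT = { 'and' }
Y' → ε: PREDICT = { $, '*' }
  $ is in predict set, so this production goes in M[Y', $]

M[Y', $] = Y' → ε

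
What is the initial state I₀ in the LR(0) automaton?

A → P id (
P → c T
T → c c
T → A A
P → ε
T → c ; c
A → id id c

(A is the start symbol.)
First, augment the grammar with A' → A
I₀ = CLOSURE({ [A' → . A] }):
  [A' → . A] has the dot before A: add [A → . P id (], [A → . id id c]
  [A → . P id (] has the dot before P: add [P → . c T], [P → .]
No further items can be added.

I₀ = { [A → . P id (], [A → . id id c], [A' → . A], [P → . c T], [P → .] }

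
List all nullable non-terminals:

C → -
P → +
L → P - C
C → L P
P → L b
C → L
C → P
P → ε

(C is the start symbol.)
{ 'C', 'P' }

ε-productions: P → ε
So P is immediately nullable.
C → P: every symbol on the right is nullable, so C is nullable too.
No further non-terminal can be added: every production for the remaining non-terminals contains a terminal or a non-nullable non-terminal.
Nullable = { 'C', 'P' }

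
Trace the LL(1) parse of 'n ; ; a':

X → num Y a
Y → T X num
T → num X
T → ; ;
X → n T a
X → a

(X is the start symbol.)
LL(1) parsing maintains a stack (initially the start symbol over $) and the input. At each step: if the stack top is a terminal, match it against the current input token; if it is a non-terminal N, replace it with the RHS of M[N, lookahead] (the unique production whose predict set contains the lookahead).

Stack is shown with the top on the left.

Stack    Input      Action
--------------------------
X $      n ; ; a $  output X → n T a
n T a $  n ; ; a $  match 'n'
T a $    ; ; a $    output T → ; ;
; ; a $  ; ; a $    match ';'
; a $    ; a $      match ';'
a $      a $        match 'a'
$        $          accept

The string is accepted.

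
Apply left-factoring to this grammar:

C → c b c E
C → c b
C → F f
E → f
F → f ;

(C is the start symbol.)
Left-factoring transforms A → αβ₁ | αβ₂ into A → αA' and A' → β₁ | β₂
(α is the longest common prefix among the alternatives). Repeat until
no nonterminal has two alternatives with a common prefix.

Round 1: C has alternatives sharing prefix 'c b'. Introduce C': C → c b C'
  Add: C' → c E
  Add: C' → ε

No remaining common prefixes — done.

Resulting grammar:
C → c b C'
C' → c E
C' → ε
C → F f
E → f
F → f ;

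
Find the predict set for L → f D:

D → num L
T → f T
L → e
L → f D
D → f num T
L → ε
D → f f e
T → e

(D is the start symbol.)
PREDICT(L → f D) = (FIRST(RHS) \ {ε}) ∪ (FOLLOW(L) if ε ∈ FIRST(RHS), i.e. RHS ⇒* ε)
FIRST(f D) = { 'f' }
ε ∉ FIRST(f D), so FOLLOW(L) is not added.
PREDICT(L → f D) = { 'f' }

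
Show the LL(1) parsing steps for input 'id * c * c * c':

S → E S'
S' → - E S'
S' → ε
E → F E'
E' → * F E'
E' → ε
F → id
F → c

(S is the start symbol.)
Stack is shown with the top on the left.

Stack        Input             Action
-------------------------------------
S $          id * c * c * c $  output S → E S'
E S' $       id * c * c * c $  output E → F E'
F E' S' $    id * c * c * c $  output F → id
id E' S' $   id * c * c * c $  match 'id'
E' S' $      * c * c * c $     output E' → * F E'
* F E' S' $  * c * c * c $     match '*'
F E' S' $    c * c * c $       output F → c
c E' S' $    c * c * c $       match 'c'
E' S' $      * c * c $         output E' → * F E'
* F E' S' $  * c * c $         match '*'
F E' S' $    c * c $           output F → c
c E' S' $    c * c $           match 'c'
E' S' $      * c $             output E' → * F E'
* F E' S' $  * c $             match '*'
F E' S' $    c $               output F → c
c E' S' $    c $               match 'c'
E' S' $      $                 output E' → ε
S' $         $                 output S' → ε
$            $                 accept

The string is accepted.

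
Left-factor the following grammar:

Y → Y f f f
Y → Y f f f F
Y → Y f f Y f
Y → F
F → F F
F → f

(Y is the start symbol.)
Left-factoring transforms A → αβ₁ | αβ₂ into A → αA' and A' → β₁ | β₂
(α is the longest common prefix among the alternatives). Repeat until
no nonterminal has two alternatives with a common prefix.

Round 1: Y has alternatives sharing prefix 'Y f f'. Introduce Y': Y → Y f f Y'
  Add: Y' → f
  Add: Y' → f F
  Add: Y' → Y f

Round 2: Y' has alternatives sharing prefix 'f'. Introduce Y'': Y' → f Y''
  Add: Y'' → ε
  Add: Y'' → F

No remaining common prefixes — done.

Resulting grammar:
Y → Y f f Y'
Y' → f Y''
Y'' → ε
Y'' → F
Y' → Y f
Y → F
F → F F
F → f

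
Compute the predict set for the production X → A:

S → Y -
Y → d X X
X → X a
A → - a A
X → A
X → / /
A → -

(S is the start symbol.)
{ '-' }

PREDICT(X → A) = (FIRST(RHS) \ {ε}) ∪ (FOLLOW(X) if ε ∈ FIRST(RHS), i.e. RHS ⇒* ε)
FIRST(A) = { '-' }
FIRST(A) = { '-' }
ε ∉ FIRST(A), so FOLLOW(X) is not added.
PREDICT(X → A) = { '-' }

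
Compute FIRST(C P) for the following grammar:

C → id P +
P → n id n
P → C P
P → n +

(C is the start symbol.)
FIRST sets of the non-terminals involved (from the grammar, by fixed-point iteration):
  FIRST(C) = { 'id' }

To compute FIRST(C P), process the symbols left to right:
Symbol C is a non-terminal. Add FIRST(C) \ {ε} = { 'id' }
C is not nullable (ε ∉ FIRST(C)), so stop here.
FIRST(C P) = { 'id' }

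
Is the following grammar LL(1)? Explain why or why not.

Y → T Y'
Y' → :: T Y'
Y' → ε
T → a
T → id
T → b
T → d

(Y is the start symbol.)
A grammar is LL(1) if for each non-terminal N with multiple productions, the predict sets of those productions are pairwise disjoint, where PREDICT(N → α) = (FIRST(α) \ {ε}) ∪ (FOLLOW(N) if α ⇒* ε).

Relevant sets:
  FOLLOW(Y') = { $ }

For Y':
  PREDICT(Y' → :: T Y') = { '::' }
  PREDICT(Y' → ε) = { $ }
For T:
  PREDICT(T → a) = { 'a' }
  PREDICT(T → id) = { 'id' }
  PREDICT(T → b) = { 'b' }
  PREDICT(T → d) = { 'd' }
Y has a single production, so nothing to check there.

All predict sets are disjoint. The grammar IS LL(1).

Answer: Yes, the grammar is LL(1).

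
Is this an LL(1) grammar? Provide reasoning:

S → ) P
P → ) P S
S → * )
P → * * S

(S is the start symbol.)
A grammar is LL(1) if for each non-terminal N with multiple productions, the predict sets of those productions are pairwise disjoint, where PREDICT(N → α) = (FIRST(α) \ {ε}) ∪ (FOLLOW(N) if α ⇒* ε).

For S:
  PREDICT(S → ')' P) = { ')' }
  PREDICT(S → '*' ')') = { '*' }
For P:
  PREDICT(P → ')' P S) = { ')' }
  PREDICT(P → '*' '*' S) = { '*' }

All predict sets are disjoint. The grammar IS LL(1).

Answer: Yes, the grammar is LL(1).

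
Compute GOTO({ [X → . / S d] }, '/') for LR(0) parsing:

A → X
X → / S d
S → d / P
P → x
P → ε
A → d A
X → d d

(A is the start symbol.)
{ [S → . d / P], [X → / . S d] }

GOTO(I, '/') = CLOSURE({ [A → αX.β] : [A → α.Xβ] ∈ I, X = '/' })

Items with dot before '/', with the dot advanced:
  [X → . / S d] → [X → / . S d]
Closure of the advanced items:
  [X → / . S d] has the dot before S: add [S → . d / P]

GOTO = { [S → . d / P], [X → / . S d] }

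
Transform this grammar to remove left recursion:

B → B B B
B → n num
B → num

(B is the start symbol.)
B → n num B'
B → num B'
B' → B B B'
B' → ε

B is directly left-recursive. The standard transformation for
  A → A α₁ | ... | A α_m | β₁ | ... | β_n
is
  A  → β₁ A' | ... | β_n A'
  A' → α₁ A' | ... | α_m A' | ε

B → n num becomes B → n num B'
B → num becomes B → num B'
B → B B B becomes B' → B B B'
Add B' → ε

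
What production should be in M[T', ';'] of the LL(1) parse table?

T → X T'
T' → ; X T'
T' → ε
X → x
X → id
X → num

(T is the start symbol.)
T' → ; X T'

To find M[T', ';'], we find productions for T' where ';' is in the predict set (PREDICT(N → α) = (FIRST(α) \ {ε}) ∪ (FOLLOW(N) if α ⇒* ε)).

Relevant sets:
  FOLLOW(T') = { $ }

T' → ; X T': PREDICT = { ';' }
  ';' is in predict set, so this production goes in M[T', ';']
T' → ε: PREDICT = { $ }

M[T', ';'] = T' → ; X T'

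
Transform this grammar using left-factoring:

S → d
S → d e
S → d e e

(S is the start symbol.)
Left-factoring transforms A → αβ₁ | αβ₂ into A → αA' and A' → β₁ | β₂
(α is the longest common prefix among the alternatives). Repeat until
no nonterminal has two alternatives with a common prefix.

Round 1: S has alternatives sharing prefix 'd'. Introduce S': S → d S'
  Add: S' → ε
  Add: S' → e
  Add: S' → e e

Round 2: S' has alternatives sharing prefix 'e'. Introduce S'': S' → e S''
  Add: S'' → ε
  Add: S'' → e

No remaining common prefixes — done.

Resulting grammar:
S → d S'
S' → ε
S' → e S''
S'' → ε
S'' → e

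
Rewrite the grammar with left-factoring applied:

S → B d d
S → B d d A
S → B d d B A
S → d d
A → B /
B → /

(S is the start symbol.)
S → B d d S'
S' → ε
S' → A
S' → B A
S → d d
A → B /
B → /

Left-factoring transforms A → αβ₁ | αβ₂ into A → αA' and A' → β₁ | β₂
(α is the longest common prefix among the alternatives). Repeat until
no nonterminal has two alternatives with a common prefix.

Round 1: S has alternatives sharing prefix 'B d d'. Introduce S': S → B d d S'
  Add: S' → ε
  Add: S' → A
  Add: S' → B A

No remaining common prefixes — done.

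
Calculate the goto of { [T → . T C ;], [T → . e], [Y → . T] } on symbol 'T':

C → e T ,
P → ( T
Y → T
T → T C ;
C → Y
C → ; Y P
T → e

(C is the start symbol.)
{ [C → . ; Y P], [C → . Y], [C → . e T ,], [T → . T C ;], [T → . e], [T → T . C ;], [Y → . T], [Y → T .] }

GOTO(I, 'T') = CLOSURE({ [A → αX.β] : [A → α.Xβ] ∈ I, X = 'T' })

Items with dot before 'T', with the dot advanced:
  [T → . T C ;] → [T → T . C ;]
  [Y → . T] → [Y → T .]
Closure of the advanced items:
  [T → T . C ;] has the dot before C: add [C → . e T ,], [C → . Y], [C → . ; Y P]
  [C → . Y] has the dot before Y: add [Y → . T]
  [Y → . T] has the dot before T: add [T → . T C ;], [T → . e]

GOTO = { [C → . ; Y P], [C → . Y], [C → . e T ,], [T → . T C ;], [T → . e], [T → T . C ;], [Y → . T], [Y → T .] }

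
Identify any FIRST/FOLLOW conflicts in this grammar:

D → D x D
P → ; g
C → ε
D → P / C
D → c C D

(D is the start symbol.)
A FIRST/FOLLOW conflict occurs when a non-terminal N has a nullable alternative N → β (β ⇒* ε) and another alternative N → α with FIRST(α) ∩ FOLLOW(N) ≠ ∅: on such a lookahead the parser cannot decide between expanding α and letting N vanish via β.

Nullable non-terminals: C.
C has a nullable alternative but only one production, so nothing to check.

D, P have no nullable alternative, so no FIRST/FOLLOW check is needed there.

No FIRST/FOLLOW conflicts found.

Answer: No FIRST/FOLLOW conflicts.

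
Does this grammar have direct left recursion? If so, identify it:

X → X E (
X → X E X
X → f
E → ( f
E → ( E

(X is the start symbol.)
X → X E (: LEFT RECURSIVE (starts with X)
X → X E X: LEFT RECURSIVE (starts with X)
X → f: starts with f
E → ( f: starts with '('
E → ( E: starts with '('

The grammar has direct left recursion on: X.

Answer: Yes, X is left-recursive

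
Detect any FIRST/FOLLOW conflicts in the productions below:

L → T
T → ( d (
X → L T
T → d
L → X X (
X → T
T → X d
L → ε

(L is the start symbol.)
A FIRST/FOLLOW conflict occurs when a non-terminal N has a nullable alternative N → β (β ⇒* ε) and another alternative N → α with FIRST(α) ∩ FOLLOW(N) ≠ ∅: on such a lookahead the parser cannot decide between expanding α and letting N vanish via β.

Nullable non-terminals: L.
FIRST sets used below: FIRST(T) = { '(', 'd' }, FIRST(X) = { '(', 'd' }

L: nullable alternative(s) L → ε; FOLLOW(L) = { $, '(', 'd' }
  L → T: FIRST \ {ε} = { '(', 'd' } — overlaps FOLLOW(L) on { '(', 'd' }: CONFLICT
  L → X X (: FIRST \ {ε} = { '(', 'd' } — overlaps FOLLOW(L) on { '(', 'd' }: CONFLICT
  L → ε: FIRST \ {ε} = { } — this is the only nullable alternative, skip

T, X have no nullable alternative, so no FIRST/FOLLOW check is needed there.

So the grammar has 2 FIRST/FOLLOW conflicts (marked CONFLICT above).

Answer: Yes. L → T with FOLLOW(L) on { '(', 'd' }; L → X X '(' with FOLLOW(L) on { '(', 'd' }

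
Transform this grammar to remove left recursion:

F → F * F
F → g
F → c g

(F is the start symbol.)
F → g F'
F → c g F'
F' → * F F'
F' → ε

F is directly left-recursive. The standard transformation for
  A → A α₁ | ... | A α_m | β₁ | ... | β_n
is
  A  → β₁ A' | ... | β_n A'
  A' → α₁ A' | ... | α_m A' | ε

F → g becomes F → g F'
F → c g becomes F → c g F'
F → F * F becomes F' → * F F'
Add F' → ε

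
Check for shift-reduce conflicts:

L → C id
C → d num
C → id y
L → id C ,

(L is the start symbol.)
A shift-reduce conflict occurs when an LR(0) state has both:
  - a complete (reduce) item [A → α .] (dot at the end), and
  - a shift item [B → β . c γ] (dot before a terminal).

Augment with L' → L and build the canonical LR(0) collection (I0 = CLOSURE({[L' → . L]}), then GOTO on every symbol after a dot until no new states appear). It has 11 states:
  I0: { [C → . d num], [C → . id y], [L → . C id], [L → . id C ,], [L' → . L] }  — shift
  I1: { [L → C . id] }  — shift
  I2: { [L' → L .] }  — accept
  I3: { [C → d . num] }  — shift
  I4: { [C → . d num], [C → . id y], [C → id . y], [L → id . C ,] }  — shift
  I5: { [L → id C . ,] }  — shift
  I6: { [C → id . y] }  — shift
  I7: { [C → id y .] }  — reduce
  I8: { [L → id C , .] }  — reduce
  I9: { [C → d num .] }  — reduce
  I10: { [L → C id .] }  — reduce

No state contains both a complete item and a shift item.

Answer: No shift-reduce conflicts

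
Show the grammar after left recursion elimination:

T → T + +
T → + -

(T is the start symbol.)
T → + - T'
T' → + + T'
T' → ε

T is directly left-recursive. The standard transformation for
  A → A α₁ | ... | A α_m | β₁ | ... | β_n
is
  A  → β₁ A' | ... | β_n A'
  A' → α₁ A' | ... | α_m A' | ε

T → + - becomes T → + - T'
T → T + + becomes T' → + + T'
Add T' → ε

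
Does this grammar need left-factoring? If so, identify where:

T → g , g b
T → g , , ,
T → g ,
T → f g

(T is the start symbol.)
Yes, T has productions with common prefix 'g ,'

Left-factoring is needed when two productions for the same non-terminal
share a common prefix on the right-hand side.

Productions for T:
  T → g , g b
  T → g , , ,
  T → g ,
  T → f g

Found common prefix 'g ,' in productions for T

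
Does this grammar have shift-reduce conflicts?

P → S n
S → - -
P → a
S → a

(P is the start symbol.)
No shift-reduce conflicts

Augment with P' → P and build the canonical LR(0) collection (I0 = CLOSURE({[P' → . P]}), then GOTO on every symbol after a dot until no new states appear). It has 7 states:
  I0: { [P → . S n], [P → . a], [P' → . P], [S → . - -], [S → . a] }  — shift
  I1: { [S → - . -] }  — shift
  I2: { [P' → P .] }  — accept
  I3: { [P → S . n] }  — shift
  I4: { [P → a .], [S → a .] }  — 2 reduces
  I5: { [P → S n .] }  — reduce
  I6: { [S → - - .] }  — reduce

No state contains both a complete item and a shift item.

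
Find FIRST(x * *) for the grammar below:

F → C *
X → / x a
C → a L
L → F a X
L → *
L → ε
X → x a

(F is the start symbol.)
To compute FIRST(x * *), process the symbols left to right:
Symbol x is a terminal. Add 'x' and stop.
FIRST(x * *) = { 'x' }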